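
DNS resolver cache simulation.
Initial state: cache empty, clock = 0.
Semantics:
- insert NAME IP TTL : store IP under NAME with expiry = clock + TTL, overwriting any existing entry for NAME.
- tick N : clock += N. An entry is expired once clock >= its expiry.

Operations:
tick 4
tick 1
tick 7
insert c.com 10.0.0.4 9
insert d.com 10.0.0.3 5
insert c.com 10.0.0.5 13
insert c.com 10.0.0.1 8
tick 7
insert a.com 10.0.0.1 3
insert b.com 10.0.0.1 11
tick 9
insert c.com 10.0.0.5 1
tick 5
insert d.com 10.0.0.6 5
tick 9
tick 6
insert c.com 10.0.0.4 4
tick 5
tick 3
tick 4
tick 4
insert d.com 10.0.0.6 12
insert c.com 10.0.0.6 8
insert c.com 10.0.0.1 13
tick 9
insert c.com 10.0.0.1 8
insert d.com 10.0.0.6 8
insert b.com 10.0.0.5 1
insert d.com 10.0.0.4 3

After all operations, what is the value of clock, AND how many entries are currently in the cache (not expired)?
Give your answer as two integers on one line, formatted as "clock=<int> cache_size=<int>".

Answer: clock=73 cache_size=3

Derivation:
Op 1: tick 4 -> clock=4.
Op 2: tick 1 -> clock=5.
Op 3: tick 7 -> clock=12.
Op 4: insert c.com -> 10.0.0.4 (expiry=12+9=21). clock=12
Op 5: insert d.com -> 10.0.0.3 (expiry=12+5=17). clock=12
Op 6: insert c.com -> 10.0.0.5 (expiry=12+13=25). clock=12
Op 7: insert c.com -> 10.0.0.1 (expiry=12+8=20). clock=12
Op 8: tick 7 -> clock=19. purged={d.com}
Op 9: insert a.com -> 10.0.0.1 (expiry=19+3=22). clock=19
Op 10: insert b.com -> 10.0.0.1 (expiry=19+11=30). clock=19
Op 11: tick 9 -> clock=28. purged={a.com,c.com}
Op 12: insert c.com -> 10.0.0.5 (expiry=28+1=29). clock=28
Op 13: tick 5 -> clock=33. purged={b.com,c.com}
Op 14: insert d.com -> 10.0.0.6 (expiry=33+5=38). clock=33
Op 15: tick 9 -> clock=42. purged={d.com}
Op 16: tick 6 -> clock=48.
Op 17: insert c.com -> 10.0.0.4 (expiry=48+4=52). clock=48
Op 18: tick 5 -> clock=53. purged={c.com}
Op 19: tick 3 -> clock=56.
Op 20: tick 4 -> clock=60.
Op 21: tick 4 -> clock=64.
Op 22: insert d.com -> 10.0.0.6 (expiry=64+12=76). clock=64
Op 23: insert c.com -> 10.0.0.6 (expiry=64+8=72). clock=64
Op 24: insert c.com -> 10.0.0.1 (expiry=64+13=77). clock=64
Op 25: tick 9 -> clock=73.
Op 26: insert c.com -> 10.0.0.1 (expiry=73+8=81). clock=73
Op 27: insert d.com -> 10.0.0.6 (expiry=73+8=81). clock=73
Op 28: insert b.com -> 10.0.0.5 (expiry=73+1=74). clock=73
Op 29: insert d.com -> 10.0.0.4 (expiry=73+3=76). clock=73
Final clock = 73
Final cache (unexpired): {b.com,c.com,d.com} -> size=3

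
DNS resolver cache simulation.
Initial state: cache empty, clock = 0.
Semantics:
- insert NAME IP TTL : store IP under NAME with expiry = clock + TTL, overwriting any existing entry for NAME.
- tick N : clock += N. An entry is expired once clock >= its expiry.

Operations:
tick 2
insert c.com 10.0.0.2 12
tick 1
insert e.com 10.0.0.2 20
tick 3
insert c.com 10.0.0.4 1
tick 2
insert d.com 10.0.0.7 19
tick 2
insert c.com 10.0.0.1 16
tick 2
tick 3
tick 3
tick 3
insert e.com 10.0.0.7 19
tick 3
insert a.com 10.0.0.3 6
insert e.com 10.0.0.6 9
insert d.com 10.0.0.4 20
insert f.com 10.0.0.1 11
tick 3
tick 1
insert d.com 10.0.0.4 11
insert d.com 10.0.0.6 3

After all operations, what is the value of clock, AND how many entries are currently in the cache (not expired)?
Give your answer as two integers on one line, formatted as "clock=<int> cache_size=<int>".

Op 1: tick 2 -> clock=2.
Op 2: insert c.com -> 10.0.0.2 (expiry=2+12=14). clock=2
Op 3: tick 1 -> clock=3.
Op 4: insert e.com -> 10.0.0.2 (expiry=3+20=23). clock=3
Op 5: tick 3 -> clock=6.
Op 6: insert c.com -> 10.0.0.4 (expiry=6+1=7). clock=6
Op 7: tick 2 -> clock=8. purged={c.com}
Op 8: insert d.com -> 10.0.0.7 (expiry=8+19=27). clock=8
Op 9: tick 2 -> clock=10.
Op 10: insert c.com -> 10.0.0.1 (expiry=10+16=26). clock=10
Op 11: tick 2 -> clock=12.
Op 12: tick 3 -> clock=15.
Op 13: tick 3 -> clock=18.
Op 14: tick 3 -> clock=21.
Op 15: insert e.com -> 10.0.0.7 (expiry=21+19=40). clock=21
Op 16: tick 3 -> clock=24.
Op 17: insert a.com -> 10.0.0.3 (expiry=24+6=30). clock=24
Op 18: insert e.com -> 10.0.0.6 (expiry=24+9=33). clock=24
Op 19: insert d.com -> 10.0.0.4 (expiry=24+20=44). clock=24
Op 20: insert f.com -> 10.0.0.1 (expiry=24+11=35). clock=24
Op 21: tick 3 -> clock=27. purged={c.com}
Op 22: tick 1 -> clock=28.
Op 23: insert d.com -> 10.0.0.4 (expiry=28+11=39). clock=28
Op 24: insert d.com -> 10.0.0.6 (expiry=28+3=31). clock=28
Final clock = 28
Final cache (unexpired): {a.com,d.com,e.com,f.com} -> size=4

Answer: clock=28 cache_size=4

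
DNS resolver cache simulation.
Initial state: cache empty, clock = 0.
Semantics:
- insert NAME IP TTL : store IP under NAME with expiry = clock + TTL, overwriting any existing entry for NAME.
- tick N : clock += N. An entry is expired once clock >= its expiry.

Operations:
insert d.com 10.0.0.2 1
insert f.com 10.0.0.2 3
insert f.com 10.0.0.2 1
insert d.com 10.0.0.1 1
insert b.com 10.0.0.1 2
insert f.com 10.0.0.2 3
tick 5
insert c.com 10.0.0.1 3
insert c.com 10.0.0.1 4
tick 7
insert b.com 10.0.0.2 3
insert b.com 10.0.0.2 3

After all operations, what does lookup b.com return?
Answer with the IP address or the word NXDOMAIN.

Op 1: insert d.com -> 10.0.0.2 (expiry=0+1=1). clock=0
Op 2: insert f.com -> 10.0.0.2 (expiry=0+3=3). clock=0
Op 3: insert f.com -> 10.0.0.2 (expiry=0+1=1). clock=0
Op 4: insert d.com -> 10.0.0.1 (expiry=0+1=1). clock=0
Op 5: insert b.com -> 10.0.0.1 (expiry=0+2=2). clock=0
Op 6: insert f.com -> 10.0.0.2 (expiry=0+3=3). clock=0
Op 7: tick 5 -> clock=5. purged={b.com,d.com,f.com}
Op 8: insert c.com -> 10.0.0.1 (expiry=5+3=8). clock=5
Op 9: insert c.com -> 10.0.0.1 (expiry=5+4=9). clock=5
Op 10: tick 7 -> clock=12. purged={c.com}
Op 11: insert b.com -> 10.0.0.2 (expiry=12+3=15). clock=12
Op 12: insert b.com -> 10.0.0.2 (expiry=12+3=15). clock=12
lookup b.com: present, ip=10.0.0.2 expiry=15 > clock=12

Answer: 10.0.0.2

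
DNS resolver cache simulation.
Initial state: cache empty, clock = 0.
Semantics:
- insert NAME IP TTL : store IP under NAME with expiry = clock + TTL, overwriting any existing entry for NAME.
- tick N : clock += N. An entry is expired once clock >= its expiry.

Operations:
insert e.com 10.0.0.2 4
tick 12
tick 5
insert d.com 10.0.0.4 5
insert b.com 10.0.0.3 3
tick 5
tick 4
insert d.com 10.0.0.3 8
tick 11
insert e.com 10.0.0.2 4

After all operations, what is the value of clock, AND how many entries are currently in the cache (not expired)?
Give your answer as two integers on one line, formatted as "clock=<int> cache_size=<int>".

Answer: clock=37 cache_size=1

Derivation:
Op 1: insert e.com -> 10.0.0.2 (expiry=0+4=4). clock=0
Op 2: tick 12 -> clock=12. purged={e.com}
Op 3: tick 5 -> clock=17.
Op 4: insert d.com -> 10.0.0.4 (expiry=17+5=22). clock=17
Op 5: insert b.com -> 10.0.0.3 (expiry=17+3=20). clock=17
Op 6: tick 5 -> clock=22. purged={b.com,d.com}
Op 7: tick 4 -> clock=26.
Op 8: insert d.com -> 10.0.0.3 (expiry=26+8=34). clock=26
Op 9: tick 11 -> clock=37. purged={d.com}
Op 10: insert e.com -> 10.0.0.2 (expiry=37+4=41). clock=37
Final clock = 37
Final cache (unexpired): {e.com} -> size=1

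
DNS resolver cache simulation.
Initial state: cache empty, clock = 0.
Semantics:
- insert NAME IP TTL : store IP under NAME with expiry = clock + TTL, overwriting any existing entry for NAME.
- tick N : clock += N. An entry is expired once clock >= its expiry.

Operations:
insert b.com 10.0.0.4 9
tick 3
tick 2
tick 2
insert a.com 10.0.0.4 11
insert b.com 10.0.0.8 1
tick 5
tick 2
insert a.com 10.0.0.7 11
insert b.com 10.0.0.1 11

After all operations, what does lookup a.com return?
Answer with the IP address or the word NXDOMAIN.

Op 1: insert b.com -> 10.0.0.4 (expiry=0+9=9). clock=0
Op 2: tick 3 -> clock=3.
Op 3: tick 2 -> clock=5.
Op 4: tick 2 -> clock=7.
Op 5: insert a.com -> 10.0.0.4 (expiry=7+11=18). clock=7
Op 6: insert b.com -> 10.0.0.8 (expiry=7+1=8). clock=7
Op 7: tick 5 -> clock=12. purged={b.com}
Op 8: tick 2 -> clock=14.
Op 9: insert a.com -> 10.0.0.7 (expiry=14+11=25). clock=14
Op 10: insert b.com -> 10.0.0.1 (expiry=14+11=25). clock=14
lookup a.com: present, ip=10.0.0.7 expiry=25 > clock=14

Answer: 10.0.0.7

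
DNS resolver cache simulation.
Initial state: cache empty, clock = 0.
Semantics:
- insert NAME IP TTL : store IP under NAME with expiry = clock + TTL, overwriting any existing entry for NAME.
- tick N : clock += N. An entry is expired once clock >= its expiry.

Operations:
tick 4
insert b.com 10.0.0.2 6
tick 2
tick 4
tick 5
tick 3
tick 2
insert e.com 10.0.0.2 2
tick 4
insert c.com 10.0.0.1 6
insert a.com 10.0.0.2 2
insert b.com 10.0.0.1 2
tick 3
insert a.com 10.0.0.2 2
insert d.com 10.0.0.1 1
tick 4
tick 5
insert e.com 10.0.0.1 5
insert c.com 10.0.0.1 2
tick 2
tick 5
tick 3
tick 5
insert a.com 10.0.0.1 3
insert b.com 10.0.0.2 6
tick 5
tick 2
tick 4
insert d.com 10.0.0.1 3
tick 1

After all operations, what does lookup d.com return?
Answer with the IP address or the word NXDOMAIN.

Answer: 10.0.0.1

Derivation:
Op 1: tick 4 -> clock=4.
Op 2: insert b.com -> 10.0.0.2 (expiry=4+6=10). clock=4
Op 3: tick 2 -> clock=6.
Op 4: tick 4 -> clock=10. purged={b.com}
Op 5: tick 5 -> clock=15.
Op 6: tick 3 -> clock=18.
Op 7: tick 2 -> clock=20.
Op 8: insert e.com -> 10.0.0.2 (expiry=20+2=22). clock=20
Op 9: tick 4 -> clock=24. purged={e.com}
Op 10: insert c.com -> 10.0.0.1 (expiry=24+6=30). clock=24
Op 11: insert a.com -> 10.0.0.2 (expiry=24+2=26). clock=24
Op 12: insert b.com -> 10.0.0.1 (expiry=24+2=26). clock=24
Op 13: tick 3 -> clock=27. purged={a.com,b.com}
Op 14: insert a.com -> 10.0.0.2 (expiry=27+2=29). clock=27
Op 15: insert d.com -> 10.0.0.1 (expiry=27+1=28). clock=27
Op 16: tick 4 -> clock=31. purged={a.com,c.com,d.com}
Op 17: tick 5 -> clock=36.
Op 18: insert e.com -> 10.0.0.1 (expiry=36+5=41). clock=36
Op 19: insert c.com -> 10.0.0.1 (expiry=36+2=38). clock=36
Op 20: tick 2 -> clock=38. purged={c.com}
Op 21: tick 5 -> clock=43. purged={e.com}
Op 22: tick 3 -> clock=46.
Op 23: tick 5 -> clock=51.
Op 24: insert a.com -> 10.0.0.1 (expiry=51+3=54). clock=51
Op 25: insert b.com -> 10.0.0.2 (expiry=51+6=57). clock=51
Op 26: tick 5 -> clock=56. purged={a.com}
Op 27: tick 2 -> clock=58. purged={b.com}
Op 28: tick 4 -> clock=62.
Op 29: insert d.com -> 10.0.0.1 (expiry=62+3=65). clock=62
Op 30: tick 1 -> clock=63.
lookup d.com: present, ip=10.0.0.1 expiry=65 > clock=63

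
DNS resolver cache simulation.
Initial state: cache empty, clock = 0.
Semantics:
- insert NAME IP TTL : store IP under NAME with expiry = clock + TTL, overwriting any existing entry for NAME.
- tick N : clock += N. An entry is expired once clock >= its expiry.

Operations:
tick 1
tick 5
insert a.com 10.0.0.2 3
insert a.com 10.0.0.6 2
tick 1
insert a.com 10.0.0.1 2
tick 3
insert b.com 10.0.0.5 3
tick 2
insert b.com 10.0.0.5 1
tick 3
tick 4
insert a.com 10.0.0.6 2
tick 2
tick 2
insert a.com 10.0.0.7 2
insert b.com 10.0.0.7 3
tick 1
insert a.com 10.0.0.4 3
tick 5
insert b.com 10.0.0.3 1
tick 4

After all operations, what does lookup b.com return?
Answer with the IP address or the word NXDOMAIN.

Op 1: tick 1 -> clock=1.
Op 2: tick 5 -> clock=6.
Op 3: insert a.com -> 10.0.0.2 (expiry=6+3=9). clock=6
Op 4: insert a.com -> 10.0.0.6 (expiry=6+2=8). clock=6
Op 5: tick 1 -> clock=7.
Op 6: insert a.com -> 10.0.0.1 (expiry=7+2=9). clock=7
Op 7: tick 3 -> clock=10. purged={a.com}
Op 8: insert b.com -> 10.0.0.5 (expiry=10+3=13). clock=10
Op 9: tick 2 -> clock=12.
Op 10: insert b.com -> 10.0.0.5 (expiry=12+1=13). clock=12
Op 11: tick 3 -> clock=15. purged={b.com}
Op 12: tick 4 -> clock=19.
Op 13: insert a.com -> 10.0.0.6 (expiry=19+2=21). clock=19
Op 14: tick 2 -> clock=21. purged={a.com}
Op 15: tick 2 -> clock=23.
Op 16: insert a.com -> 10.0.0.7 (expiry=23+2=25). clock=23
Op 17: insert b.com -> 10.0.0.7 (expiry=23+3=26). clock=23
Op 18: tick 1 -> clock=24.
Op 19: insert a.com -> 10.0.0.4 (expiry=24+3=27). clock=24
Op 20: tick 5 -> clock=29. purged={a.com,b.com}
Op 21: insert b.com -> 10.0.0.3 (expiry=29+1=30). clock=29
Op 22: tick 4 -> clock=33. purged={b.com}
lookup b.com: not in cache (expired or never inserted)

Answer: NXDOMAIN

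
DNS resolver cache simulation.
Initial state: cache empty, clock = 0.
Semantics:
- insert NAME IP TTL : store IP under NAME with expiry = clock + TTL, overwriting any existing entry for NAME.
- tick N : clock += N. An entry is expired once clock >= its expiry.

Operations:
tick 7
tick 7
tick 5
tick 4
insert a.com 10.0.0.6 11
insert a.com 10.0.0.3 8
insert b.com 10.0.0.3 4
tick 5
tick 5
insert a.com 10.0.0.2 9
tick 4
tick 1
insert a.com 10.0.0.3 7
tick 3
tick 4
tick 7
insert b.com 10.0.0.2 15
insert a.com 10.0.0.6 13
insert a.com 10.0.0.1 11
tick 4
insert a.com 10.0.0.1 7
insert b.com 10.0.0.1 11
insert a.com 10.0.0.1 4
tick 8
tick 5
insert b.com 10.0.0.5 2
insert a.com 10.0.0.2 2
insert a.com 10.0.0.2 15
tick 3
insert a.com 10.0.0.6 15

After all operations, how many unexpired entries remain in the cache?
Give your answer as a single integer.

Answer: 1

Derivation:
Op 1: tick 7 -> clock=7.
Op 2: tick 7 -> clock=14.
Op 3: tick 5 -> clock=19.
Op 4: tick 4 -> clock=23.
Op 5: insert a.com -> 10.0.0.6 (expiry=23+11=34). clock=23
Op 6: insert a.com -> 10.0.0.3 (expiry=23+8=31). clock=23
Op 7: insert b.com -> 10.0.0.3 (expiry=23+4=27). clock=23
Op 8: tick 5 -> clock=28. purged={b.com}
Op 9: tick 5 -> clock=33. purged={a.com}
Op 10: insert a.com -> 10.0.0.2 (expiry=33+9=42). clock=33
Op 11: tick 4 -> clock=37.
Op 12: tick 1 -> clock=38.
Op 13: insert a.com -> 10.0.0.3 (expiry=38+7=45). clock=38
Op 14: tick 3 -> clock=41.
Op 15: tick 4 -> clock=45. purged={a.com}
Op 16: tick 7 -> clock=52.
Op 17: insert b.com -> 10.0.0.2 (expiry=52+15=67). clock=52
Op 18: insert a.com -> 10.0.0.6 (expiry=52+13=65). clock=52
Op 19: insert a.com -> 10.0.0.1 (expiry=52+11=63). clock=52
Op 20: tick 4 -> clock=56.
Op 21: insert a.com -> 10.0.0.1 (expiry=56+7=63). clock=56
Op 22: insert b.com -> 10.0.0.1 (expiry=56+11=67). clock=56
Op 23: insert a.com -> 10.0.0.1 (expiry=56+4=60). clock=56
Op 24: tick 8 -> clock=64. purged={a.com}
Op 25: tick 5 -> clock=69. purged={b.com}
Op 26: insert b.com -> 10.0.0.5 (expiry=69+2=71). clock=69
Op 27: insert a.com -> 10.0.0.2 (expiry=69+2=71). clock=69
Op 28: insert a.com -> 10.0.0.2 (expiry=69+15=84). clock=69
Op 29: tick 3 -> clock=72. purged={b.com}
Op 30: insert a.com -> 10.0.0.6 (expiry=72+15=87). clock=72
Final cache (unexpired): {a.com} -> size=1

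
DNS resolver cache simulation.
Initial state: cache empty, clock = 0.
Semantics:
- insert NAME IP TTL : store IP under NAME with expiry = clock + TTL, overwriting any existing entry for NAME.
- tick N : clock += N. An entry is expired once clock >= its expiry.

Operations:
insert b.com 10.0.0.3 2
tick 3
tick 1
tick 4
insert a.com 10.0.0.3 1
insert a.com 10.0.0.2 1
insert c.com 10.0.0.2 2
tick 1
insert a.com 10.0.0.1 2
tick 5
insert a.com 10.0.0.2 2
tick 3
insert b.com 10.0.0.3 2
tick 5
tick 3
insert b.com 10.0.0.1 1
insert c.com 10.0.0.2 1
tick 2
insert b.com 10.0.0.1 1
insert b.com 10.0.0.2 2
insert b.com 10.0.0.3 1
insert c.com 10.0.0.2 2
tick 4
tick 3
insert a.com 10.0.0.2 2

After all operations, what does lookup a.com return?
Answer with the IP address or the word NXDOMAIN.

Op 1: insert b.com -> 10.0.0.3 (expiry=0+2=2). clock=0
Op 2: tick 3 -> clock=3. purged={b.com}
Op 3: tick 1 -> clock=4.
Op 4: tick 4 -> clock=8.
Op 5: insert a.com -> 10.0.0.3 (expiry=8+1=9). clock=8
Op 6: insert a.com -> 10.0.0.2 (expiry=8+1=9). clock=8
Op 7: insert c.com -> 10.0.0.2 (expiry=8+2=10). clock=8
Op 8: tick 1 -> clock=9. purged={a.com}
Op 9: insert a.com -> 10.0.0.1 (expiry=9+2=11). clock=9
Op 10: tick 5 -> clock=14. purged={a.com,c.com}
Op 11: insert a.com -> 10.0.0.2 (expiry=14+2=16). clock=14
Op 12: tick 3 -> clock=17. purged={a.com}
Op 13: insert b.com -> 10.0.0.3 (expiry=17+2=19). clock=17
Op 14: tick 5 -> clock=22. purged={b.com}
Op 15: tick 3 -> clock=25.
Op 16: insert b.com -> 10.0.0.1 (expiry=25+1=26). clock=25
Op 17: insert c.com -> 10.0.0.2 (expiry=25+1=26). clock=25
Op 18: tick 2 -> clock=27. purged={b.com,c.com}
Op 19: insert b.com -> 10.0.0.1 (expiry=27+1=28). clock=27
Op 20: insert b.com -> 10.0.0.2 (expiry=27+2=29). clock=27
Op 21: insert b.com -> 10.0.0.3 (expiry=27+1=28). clock=27
Op 22: insert c.com -> 10.0.0.2 (expiry=27+2=29). clock=27
Op 23: tick 4 -> clock=31. purged={b.com,c.com}
Op 24: tick 3 -> clock=34.
Op 25: insert a.com -> 10.0.0.2 (expiry=34+2=36). clock=34
lookup a.com: present, ip=10.0.0.2 expiry=36 > clock=34

Answer: 10.0.0.2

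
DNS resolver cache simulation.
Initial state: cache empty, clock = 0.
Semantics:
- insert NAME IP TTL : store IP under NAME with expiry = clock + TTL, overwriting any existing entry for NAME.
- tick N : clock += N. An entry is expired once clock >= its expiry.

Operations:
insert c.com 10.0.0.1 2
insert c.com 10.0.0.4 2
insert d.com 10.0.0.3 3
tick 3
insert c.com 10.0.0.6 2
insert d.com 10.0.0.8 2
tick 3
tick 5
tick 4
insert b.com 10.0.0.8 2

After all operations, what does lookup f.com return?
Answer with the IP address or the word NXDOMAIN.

Op 1: insert c.com -> 10.0.0.1 (expiry=0+2=2). clock=0
Op 2: insert c.com -> 10.0.0.4 (expiry=0+2=2). clock=0
Op 3: insert d.com -> 10.0.0.3 (expiry=0+3=3). clock=0
Op 4: tick 3 -> clock=3. purged={c.com,d.com}
Op 5: insert c.com -> 10.0.0.6 (expiry=3+2=5). clock=3
Op 6: insert d.com -> 10.0.0.8 (expiry=3+2=5). clock=3
Op 7: tick 3 -> clock=6. purged={c.com,d.com}
Op 8: tick 5 -> clock=11.
Op 9: tick 4 -> clock=15.
Op 10: insert b.com -> 10.0.0.8 (expiry=15+2=17). clock=15
lookup f.com: not in cache (expired or never inserted)

Answer: NXDOMAIN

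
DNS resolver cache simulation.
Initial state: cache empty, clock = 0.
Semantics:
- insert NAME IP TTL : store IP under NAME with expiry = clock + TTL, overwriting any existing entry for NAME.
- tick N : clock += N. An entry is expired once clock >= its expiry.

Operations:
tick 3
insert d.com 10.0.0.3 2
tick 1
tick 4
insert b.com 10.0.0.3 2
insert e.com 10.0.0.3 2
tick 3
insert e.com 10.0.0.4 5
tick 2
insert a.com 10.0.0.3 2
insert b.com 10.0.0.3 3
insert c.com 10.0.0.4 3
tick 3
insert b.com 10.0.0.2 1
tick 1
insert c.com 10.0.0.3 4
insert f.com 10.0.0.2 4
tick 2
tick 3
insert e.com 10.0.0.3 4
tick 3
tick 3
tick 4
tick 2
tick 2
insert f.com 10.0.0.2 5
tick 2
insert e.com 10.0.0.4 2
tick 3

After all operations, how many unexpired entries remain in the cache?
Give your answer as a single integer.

Answer: 0

Derivation:
Op 1: tick 3 -> clock=3.
Op 2: insert d.com -> 10.0.0.3 (expiry=3+2=5). clock=3
Op 3: tick 1 -> clock=4.
Op 4: tick 4 -> clock=8. purged={d.com}
Op 5: insert b.com -> 10.0.0.3 (expiry=8+2=10). clock=8
Op 6: insert e.com -> 10.0.0.3 (expiry=8+2=10). clock=8
Op 7: tick 3 -> clock=11. purged={b.com,e.com}
Op 8: insert e.com -> 10.0.0.4 (expiry=11+5=16). clock=11
Op 9: tick 2 -> clock=13.
Op 10: insert a.com -> 10.0.0.3 (expiry=13+2=15). clock=13
Op 11: insert b.com -> 10.0.0.3 (expiry=13+3=16). clock=13
Op 12: insert c.com -> 10.0.0.4 (expiry=13+3=16). clock=13
Op 13: tick 3 -> clock=16. purged={a.com,b.com,c.com,e.com}
Op 14: insert b.com -> 10.0.0.2 (expiry=16+1=17). clock=16
Op 15: tick 1 -> clock=17. purged={b.com}
Op 16: insert c.com -> 10.0.0.3 (expiry=17+4=21). clock=17
Op 17: insert f.com -> 10.0.0.2 (expiry=17+4=21). clock=17
Op 18: tick 2 -> clock=19.
Op 19: tick 3 -> clock=22. purged={c.com,f.com}
Op 20: insert e.com -> 10.0.0.3 (expiry=22+4=26). clock=22
Op 21: tick 3 -> clock=25.
Op 22: tick 3 -> clock=28. purged={e.com}
Op 23: tick 4 -> clock=32.
Op 24: tick 2 -> clock=34.
Op 25: tick 2 -> clock=36.
Op 26: insert f.com -> 10.0.0.2 (expiry=36+5=41). clock=36
Op 27: tick 2 -> clock=38.
Op 28: insert e.com -> 10.0.0.4 (expiry=38+2=40). clock=38
Op 29: tick 3 -> clock=41. purged={e.com,f.com}
Final cache (unexpired): {} -> size=0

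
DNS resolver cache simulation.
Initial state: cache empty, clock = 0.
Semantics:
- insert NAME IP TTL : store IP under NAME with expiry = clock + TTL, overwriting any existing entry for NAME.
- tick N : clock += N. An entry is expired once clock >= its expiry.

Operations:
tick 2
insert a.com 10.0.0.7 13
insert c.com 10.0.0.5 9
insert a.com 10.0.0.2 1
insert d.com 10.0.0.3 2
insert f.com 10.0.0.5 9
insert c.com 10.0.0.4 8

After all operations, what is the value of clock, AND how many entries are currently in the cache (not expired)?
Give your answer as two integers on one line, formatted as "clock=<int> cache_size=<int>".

Answer: clock=2 cache_size=4

Derivation:
Op 1: tick 2 -> clock=2.
Op 2: insert a.com -> 10.0.0.7 (expiry=2+13=15). clock=2
Op 3: insert c.com -> 10.0.0.5 (expiry=2+9=11). clock=2
Op 4: insert a.com -> 10.0.0.2 (expiry=2+1=3). clock=2
Op 5: insert d.com -> 10.0.0.3 (expiry=2+2=4). clock=2
Op 6: insert f.com -> 10.0.0.5 (expiry=2+9=11). clock=2
Op 7: insert c.com -> 10.0.0.4 (expiry=2+8=10). clock=2
Final clock = 2
Final cache (unexpired): {a.com,c.com,d.com,f.com} -> size=4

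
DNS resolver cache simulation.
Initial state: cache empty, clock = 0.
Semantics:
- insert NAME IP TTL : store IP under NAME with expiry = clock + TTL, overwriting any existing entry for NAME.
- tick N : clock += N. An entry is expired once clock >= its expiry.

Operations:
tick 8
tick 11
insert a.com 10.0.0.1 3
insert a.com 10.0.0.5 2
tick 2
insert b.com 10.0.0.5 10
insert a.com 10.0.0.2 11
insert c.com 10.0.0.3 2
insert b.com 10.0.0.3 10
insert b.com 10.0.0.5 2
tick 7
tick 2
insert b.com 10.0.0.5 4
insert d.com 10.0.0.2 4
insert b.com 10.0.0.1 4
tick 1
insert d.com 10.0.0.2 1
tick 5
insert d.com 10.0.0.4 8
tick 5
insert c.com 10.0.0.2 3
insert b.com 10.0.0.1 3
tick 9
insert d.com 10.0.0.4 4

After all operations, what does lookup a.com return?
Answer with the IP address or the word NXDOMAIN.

Answer: NXDOMAIN

Derivation:
Op 1: tick 8 -> clock=8.
Op 2: tick 11 -> clock=19.
Op 3: insert a.com -> 10.0.0.1 (expiry=19+3=22). clock=19
Op 4: insert a.com -> 10.0.0.5 (expiry=19+2=21). clock=19
Op 5: tick 2 -> clock=21. purged={a.com}
Op 6: insert b.com -> 10.0.0.5 (expiry=21+10=31). clock=21
Op 7: insert a.com -> 10.0.0.2 (expiry=21+11=32). clock=21
Op 8: insert c.com -> 10.0.0.3 (expiry=21+2=23). clock=21
Op 9: insert b.com -> 10.0.0.3 (expiry=21+10=31). clock=21
Op 10: insert b.com -> 10.0.0.5 (expiry=21+2=23). clock=21
Op 11: tick 7 -> clock=28. purged={b.com,c.com}
Op 12: tick 2 -> clock=30.
Op 13: insert b.com -> 10.0.0.5 (expiry=30+4=34). clock=30
Op 14: insert d.com -> 10.0.0.2 (expiry=30+4=34). clock=30
Op 15: insert b.com -> 10.0.0.1 (expiry=30+4=34). clock=30
Op 16: tick 1 -> clock=31.
Op 17: insert d.com -> 10.0.0.2 (expiry=31+1=32). clock=31
Op 18: tick 5 -> clock=36. purged={a.com,b.com,d.com}
Op 19: insert d.com -> 10.0.0.4 (expiry=36+8=44). clock=36
Op 20: tick 5 -> clock=41.
Op 21: insert c.com -> 10.0.0.2 (expiry=41+3=44). clock=41
Op 22: insert b.com -> 10.0.0.1 (expiry=41+3=44). clock=41
Op 23: tick 9 -> clock=50. purged={b.com,c.com,d.com}
Op 24: insert d.com -> 10.0.0.4 (expiry=50+4=54). clock=50
lookup a.com: not in cache (expired or never inserted)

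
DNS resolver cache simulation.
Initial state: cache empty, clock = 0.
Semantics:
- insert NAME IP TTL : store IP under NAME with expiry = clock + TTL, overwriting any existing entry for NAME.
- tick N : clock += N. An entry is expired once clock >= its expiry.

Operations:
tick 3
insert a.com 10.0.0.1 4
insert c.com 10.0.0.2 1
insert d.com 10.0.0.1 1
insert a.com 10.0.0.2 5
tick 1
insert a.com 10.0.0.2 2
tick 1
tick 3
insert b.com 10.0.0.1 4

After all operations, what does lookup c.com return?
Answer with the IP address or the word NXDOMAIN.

Answer: NXDOMAIN

Derivation:
Op 1: tick 3 -> clock=3.
Op 2: insert a.com -> 10.0.0.1 (expiry=3+4=7). clock=3
Op 3: insert c.com -> 10.0.0.2 (expiry=3+1=4). clock=3
Op 4: insert d.com -> 10.0.0.1 (expiry=3+1=4). clock=3
Op 5: insert a.com -> 10.0.0.2 (expiry=3+5=8). clock=3
Op 6: tick 1 -> clock=4. purged={c.com,d.com}
Op 7: insert a.com -> 10.0.0.2 (expiry=4+2=6). clock=4
Op 8: tick 1 -> clock=5.
Op 9: tick 3 -> clock=8. purged={a.com}
Op 10: insert b.com -> 10.0.0.1 (expiry=8+4=12). clock=8
lookup c.com: not in cache (expired or never inserted)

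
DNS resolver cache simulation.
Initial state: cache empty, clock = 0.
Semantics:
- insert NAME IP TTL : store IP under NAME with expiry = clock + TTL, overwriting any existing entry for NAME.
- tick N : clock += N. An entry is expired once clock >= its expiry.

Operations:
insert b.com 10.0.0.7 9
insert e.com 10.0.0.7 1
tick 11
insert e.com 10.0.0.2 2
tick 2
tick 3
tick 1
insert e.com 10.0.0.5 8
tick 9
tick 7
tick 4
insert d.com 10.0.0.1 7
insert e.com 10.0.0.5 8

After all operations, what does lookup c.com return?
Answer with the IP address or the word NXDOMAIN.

Op 1: insert b.com -> 10.0.0.7 (expiry=0+9=9). clock=0
Op 2: insert e.com -> 10.0.0.7 (expiry=0+1=1). clock=0
Op 3: tick 11 -> clock=11. purged={b.com,e.com}
Op 4: insert e.com -> 10.0.0.2 (expiry=11+2=13). clock=11
Op 5: tick 2 -> clock=13. purged={e.com}
Op 6: tick 3 -> clock=16.
Op 7: tick 1 -> clock=17.
Op 8: insert e.com -> 10.0.0.5 (expiry=17+8=25). clock=17
Op 9: tick 9 -> clock=26. purged={e.com}
Op 10: tick 7 -> clock=33.
Op 11: tick 4 -> clock=37.
Op 12: insert d.com -> 10.0.0.1 (expiry=37+7=44). clock=37
Op 13: insert e.com -> 10.0.0.5 (expiry=37+8=45). clock=37
lookup c.com: not in cache (expired or never inserted)

Answer: NXDOMAIN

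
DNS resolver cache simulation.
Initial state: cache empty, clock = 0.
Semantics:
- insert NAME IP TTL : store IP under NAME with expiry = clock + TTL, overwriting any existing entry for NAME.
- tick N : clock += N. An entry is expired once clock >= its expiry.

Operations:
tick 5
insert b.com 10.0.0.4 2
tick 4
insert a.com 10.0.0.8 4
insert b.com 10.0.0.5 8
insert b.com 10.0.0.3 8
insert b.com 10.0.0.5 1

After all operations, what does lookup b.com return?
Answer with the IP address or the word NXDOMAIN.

Answer: 10.0.0.5

Derivation:
Op 1: tick 5 -> clock=5.
Op 2: insert b.com -> 10.0.0.4 (expiry=5+2=7). clock=5
Op 3: tick 4 -> clock=9. purged={b.com}
Op 4: insert a.com -> 10.0.0.8 (expiry=9+4=13). clock=9
Op 5: insert b.com -> 10.0.0.5 (expiry=9+8=17). clock=9
Op 6: insert b.com -> 10.0.0.3 (expiry=9+8=17). clock=9
Op 7: insert b.com -> 10.0.0.5 (expiry=9+1=10). clock=9
lookup b.com: present, ip=10.0.0.5 expiry=10 > clock=9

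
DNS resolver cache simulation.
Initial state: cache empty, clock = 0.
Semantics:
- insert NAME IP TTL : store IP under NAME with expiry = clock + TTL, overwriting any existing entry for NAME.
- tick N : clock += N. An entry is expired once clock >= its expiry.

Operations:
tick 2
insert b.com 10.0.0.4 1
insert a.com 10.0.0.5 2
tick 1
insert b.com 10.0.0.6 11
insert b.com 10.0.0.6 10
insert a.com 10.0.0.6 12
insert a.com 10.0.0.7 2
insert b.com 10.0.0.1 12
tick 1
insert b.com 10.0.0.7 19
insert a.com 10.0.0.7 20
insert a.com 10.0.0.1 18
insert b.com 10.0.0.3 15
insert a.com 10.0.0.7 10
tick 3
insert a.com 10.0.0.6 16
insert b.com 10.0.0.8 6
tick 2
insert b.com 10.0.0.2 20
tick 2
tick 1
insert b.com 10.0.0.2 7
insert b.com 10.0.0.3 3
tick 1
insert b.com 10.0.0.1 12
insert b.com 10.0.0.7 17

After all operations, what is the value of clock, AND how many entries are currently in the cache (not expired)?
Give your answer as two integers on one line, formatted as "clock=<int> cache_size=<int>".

Answer: clock=13 cache_size=2

Derivation:
Op 1: tick 2 -> clock=2.
Op 2: insert b.com -> 10.0.0.4 (expiry=2+1=3). clock=2
Op 3: insert a.com -> 10.0.0.5 (expiry=2+2=4). clock=2
Op 4: tick 1 -> clock=3. purged={b.com}
Op 5: insert b.com -> 10.0.0.6 (expiry=3+11=14). clock=3
Op 6: insert b.com -> 10.0.0.6 (expiry=3+10=13). clock=3
Op 7: insert a.com -> 10.0.0.6 (expiry=3+12=15). clock=3
Op 8: insert a.com -> 10.0.0.7 (expiry=3+2=5). clock=3
Op 9: insert b.com -> 10.0.0.1 (expiry=3+12=15). clock=3
Op 10: tick 1 -> clock=4.
Op 11: insert b.com -> 10.0.0.7 (expiry=4+19=23). clock=4
Op 12: insert a.com -> 10.0.0.7 (expiry=4+20=24). clock=4
Op 13: insert a.com -> 10.0.0.1 (expiry=4+18=22). clock=4
Op 14: insert b.com -> 10.0.0.3 (expiry=4+15=19). clock=4
Op 15: insert a.com -> 10.0.0.7 (expiry=4+10=14). clock=4
Op 16: tick 3 -> clock=7.
Op 17: insert a.com -> 10.0.0.6 (expiry=7+16=23). clock=7
Op 18: insert b.com -> 10.0.0.8 (expiry=7+6=13). clock=7
Op 19: tick 2 -> clock=9.
Op 20: insert b.com -> 10.0.0.2 (expiry=9+20=29). clock=9
Op 21: tick 2 -> clock=11.
Op 22: tick 1 -> clock=12.
Op 23: insert b.com -> 10.0.0.2 (expiry=12+7=19). clock=12
Op 24: insert b.com -> 10.0.0.3 (expiry=12+3=15). clock=12
Op 25: tick 1 -> clock=13.
Op 26: insert b.com -> 10.0.0.1 (expiry=13+12=25). clock=13
Op 27: insert b.com -> 10.0.0.7 (expiry=13+17=30). clock=13
Final clock = 13
Final cache (unexpired): {a.com,b.com} -> size=2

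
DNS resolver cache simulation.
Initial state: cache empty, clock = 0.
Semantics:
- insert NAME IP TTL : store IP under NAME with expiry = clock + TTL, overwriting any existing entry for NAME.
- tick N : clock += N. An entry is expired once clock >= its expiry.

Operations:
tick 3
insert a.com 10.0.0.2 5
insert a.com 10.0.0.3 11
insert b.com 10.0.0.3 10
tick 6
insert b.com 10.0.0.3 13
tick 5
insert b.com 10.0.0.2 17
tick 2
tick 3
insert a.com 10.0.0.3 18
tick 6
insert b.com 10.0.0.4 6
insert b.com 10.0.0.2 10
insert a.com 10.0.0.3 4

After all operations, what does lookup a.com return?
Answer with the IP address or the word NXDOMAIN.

Answer: 10.0.0.3

Derivation:
Op 1: tick 3 -> clock=3.
Op 2: insert a.com -> 10.0.0.2 (expiry=3+5=8). clock=3
Op 3: insert a.com -> 10.0.0.3 (expiry=3+11=14). clock=3
Op 4: insert b.com -> 10.0.0.3 (expiry=3+10=13). clock=3
Op 5: tick 6 -> clock=9.
Op 6: insert b.com -> 10.0.0.3 (expiry=9+13=22). clock=9
Op 7: tick 5 -> clock=14. purged={a.com}
Op 8: insert b.com -> 10.0.0.2 (expiry=14+17=31). clock=14
Op 9: tick 2 -> clock=16.
Op 10: tick 3 -> clock=19.
Op 11: insert a.com -> 10.0.0.3 (expiry=19+18=37). clock=19
Op 12: tick 6 -> clock=25.
Op 13: insert b.com -> 10.0.0.4 (expiry=25+6=31). clock=25
Op 14: insert b.com -> 10.0.0.2 (expiry=25+10=35). clock=25
Op 15: insert a.com -> 10.0.0.3 (expiry=25+4=29). clock=25
lookup a.com: present, ip=10.0.0.3 expiry=29 > clock=25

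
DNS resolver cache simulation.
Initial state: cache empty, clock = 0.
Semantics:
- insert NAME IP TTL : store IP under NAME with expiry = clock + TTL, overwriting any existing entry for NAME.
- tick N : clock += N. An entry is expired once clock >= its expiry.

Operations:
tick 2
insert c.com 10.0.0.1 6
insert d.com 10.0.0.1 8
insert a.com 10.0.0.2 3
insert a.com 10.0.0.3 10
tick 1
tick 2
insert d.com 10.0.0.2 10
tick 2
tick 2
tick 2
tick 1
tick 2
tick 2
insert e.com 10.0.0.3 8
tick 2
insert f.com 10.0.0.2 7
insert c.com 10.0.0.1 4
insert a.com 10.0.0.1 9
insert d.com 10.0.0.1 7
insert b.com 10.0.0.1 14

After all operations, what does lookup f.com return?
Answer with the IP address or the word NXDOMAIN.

Answer: 10.0.0.2

Derivation:
Op 1: tick 2 -> clock=2.
Op 2: insert c.com -> 10.0.0.1 (expiry=2+6=8). clock=2
Op 3: insert d.com -> 10.0.0.1 (expiry=2+8=10). clock=2
Op 4: insert a.com -> 10.0.0.2 (expiry=2+3=5). clock=2
Op 5: insert a.com -> 10.0.0.3 (expiry=2+10=12). clock=2
Op 6: tick 1 -> clock=3.
Op 7: tick 2 -> clock=5.
Op 8: insert d.com -> 10.0.0.2 (expiry=5+10=15). clock=5
Op 9: tick 2 -> clock=7.
Op 10: tick 2 -> clock=9. purged={c.com}
Op 11: tick 2 -> clock=11.
Op 12: tick 1 -> clock=12. purged={a.com}
Op 13: tick 2 -> clock=14.
Op 14: tick 2 -> clock=16. purged={d.com}
Op 15: insert e.com -> 10.0.0.3 (expiry=16+8=24). clock=16
Op 16: tick 2 -> clock=18.
Op 17: insert f.com -> 10.0.0.2 (expiry=18+7=25). clock=18
Op 18: insert c.com -> 10.0.0.1 (expiry=18+4=22). clock=18
Op 19: insert a.com -> 10.0.0.1 (expiry=18+9=27). clock=18
Op 20: insert d.com -> 10.0.0.1 (expiry=18+7=25). clock=18
Op 21: insert b.com -> 10.0.0.1 (expiry=18+14=32). clock=18
lookup f.com: present, ip=10.0.0.2 expiry=25 > clock=18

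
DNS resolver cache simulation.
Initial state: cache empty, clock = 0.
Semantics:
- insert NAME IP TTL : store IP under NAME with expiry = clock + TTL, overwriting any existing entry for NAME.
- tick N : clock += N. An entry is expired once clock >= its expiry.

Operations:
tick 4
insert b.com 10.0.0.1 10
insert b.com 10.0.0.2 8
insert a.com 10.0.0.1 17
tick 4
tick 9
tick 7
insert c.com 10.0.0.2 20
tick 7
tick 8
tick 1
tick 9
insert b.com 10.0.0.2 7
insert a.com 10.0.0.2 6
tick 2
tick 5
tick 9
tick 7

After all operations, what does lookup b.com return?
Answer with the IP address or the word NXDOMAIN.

Op 1: tick 4 -> clock=4.
Op 2: insert b.com -> 10.0.0.1 (expiry=4+10=14). clock=4
Op 3: insert b.com -> 10.0.0.2 (expiry=4+8=12). clock=4
Op 4: insert a.com -> 10.0.0.1 (expiry=4+17=21). clock=4
Op 5: tick 4 -> clock=8.
Op 6: tick 9 -> clock=17. purged={b.com}
Op 7: tick 7 -> clock=24. purged={a.com}
Op 8: insert c.com -> 10.0.0.2 (expiry=24+20=44). clock=24
Op 9: tick 7 -> clock=31.
Op 10: tick 8 -> clock=39.
Op 11: tick 1 -> clock=40.
Op 12: tick 9 -> clock=49. purged={c.com}
Op 13: insert b.com -> 10.0.0.2 (expiry=49+7=56). clock=49
Op 14: insert a.com -> 10.0.0.2 (expiry=49+6=55). clock=49
Op 15: tick 2 -> clock=51.
Op 16: tick 5 -> clock=56. purged={a.com,b.com}
Op 17: tick 9 -> clock=65.
Op 18: tick 7 -> clock=72.
lookup b.com: not in cache (expired or never inserted)

Answer: NXDOMAIN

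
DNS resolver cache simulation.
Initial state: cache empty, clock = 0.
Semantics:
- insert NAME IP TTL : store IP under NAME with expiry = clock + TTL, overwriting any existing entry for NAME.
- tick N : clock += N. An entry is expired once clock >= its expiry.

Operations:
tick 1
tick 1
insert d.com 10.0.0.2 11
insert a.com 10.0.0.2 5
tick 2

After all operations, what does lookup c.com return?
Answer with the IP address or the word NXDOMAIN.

Answer: NXDOMAIN

Derivation:
Op 1: tick 1 -> clock=1.
Op 2: tick 1 -> clock=2.
Op 3: insert d.com -> 10.0.0.2 (expiry=2+11=13). clock=2
Op 4: insert a.com -> 10.0.0.2 (expiry=2+5=7). clock=2
Op 5: tick 2 -> clock=4.
lookup c.com: not in cache (expired or never inserted)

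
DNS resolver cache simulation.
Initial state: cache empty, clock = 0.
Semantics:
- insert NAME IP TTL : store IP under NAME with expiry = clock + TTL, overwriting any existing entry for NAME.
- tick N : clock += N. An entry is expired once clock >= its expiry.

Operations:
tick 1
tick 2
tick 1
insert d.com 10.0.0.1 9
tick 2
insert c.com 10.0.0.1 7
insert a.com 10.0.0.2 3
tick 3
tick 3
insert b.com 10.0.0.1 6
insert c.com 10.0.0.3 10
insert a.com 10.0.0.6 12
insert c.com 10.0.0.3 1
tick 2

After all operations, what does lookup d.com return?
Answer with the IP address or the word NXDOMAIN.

Op 1: tick 1 -> clock=1.
Op 2: tick 2 -> clock=3.
Op 3: tick 1 -> clock=4.
Op 4: insert d.com -> 10.0.0.1 (expiry=4+9=13). clock=4
Op 5: tick 2 -> clock=6.
Op 6: insert c.com -> 10.0.0.1 (expiry=6+7=13). clock=6
Op 7: insert a.com -> 10.0.0.2 (expiry=6+3=9). clock=6
Op 8: tick 3 -> clock=9. purged={a.com}
Op 9: tick 3 -> clock=12.
Op 10: insert b.com -> 10.0.0.1 (expiry=12+6=18). clock=12
Op 11: insert c.com -> 10.0.0.3 (expiry=12+10=22). clock=12
Op 12: insert a.com -> 10.0.0.6 (expiry=12+12=24). clock=12
Op 13: insert c.com -> 10.0.0.3 (expiry=12+1=13). clock=12
Op 14: tick 2 -> clock=14. purged={c.com,d.com}
lookup d.com: not in cache (expired or never inserted)

Answer: NXDOMAIN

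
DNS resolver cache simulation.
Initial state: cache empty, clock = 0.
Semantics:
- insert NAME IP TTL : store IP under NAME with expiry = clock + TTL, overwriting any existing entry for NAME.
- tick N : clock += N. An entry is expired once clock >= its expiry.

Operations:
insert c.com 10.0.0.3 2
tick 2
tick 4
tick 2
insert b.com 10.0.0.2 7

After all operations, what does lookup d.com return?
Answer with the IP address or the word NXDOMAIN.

Op 1: insert c.com -> 10.0.0.3 (expiry=0+2=2). clock=0
Op 2: tick 2 -> clock=2. purged={c.com}
Op 3: tick 4 -> clock=6.
Op 4: tick 2 -> clock=8.
Op 5: insert b.com -> 10.0.0.2 (expiry=8+7=15). clock=8
lookup d.com: not in cache (expired or never inserted)

Answer: NXDOMAIN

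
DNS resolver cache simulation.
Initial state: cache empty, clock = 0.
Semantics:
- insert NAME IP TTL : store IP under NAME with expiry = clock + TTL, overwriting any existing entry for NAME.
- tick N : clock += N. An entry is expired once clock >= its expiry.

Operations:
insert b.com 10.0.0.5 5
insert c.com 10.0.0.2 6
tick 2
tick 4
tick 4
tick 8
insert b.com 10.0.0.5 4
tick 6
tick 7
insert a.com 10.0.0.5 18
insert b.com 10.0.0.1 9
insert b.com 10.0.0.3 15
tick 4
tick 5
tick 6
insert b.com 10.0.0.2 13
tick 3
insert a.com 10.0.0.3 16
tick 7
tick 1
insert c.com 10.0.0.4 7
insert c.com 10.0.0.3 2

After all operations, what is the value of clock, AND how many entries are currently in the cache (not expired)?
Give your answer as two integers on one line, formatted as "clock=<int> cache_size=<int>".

Answer: clock=57 cache_size=3

Derivation:
Op 1: insert b.com -> 10.0.0.5 (expiry=0+5=5). clock=0
Op 2: insert c.com -> 10.0.0.2 (expiry=0+6=6). clock=0
Op 3: tick 2 -> clock=2.
Op 4: tick 4 -> clock=6. purged={b.com,c.com}
Op 5: tick 4 -> clock=10.
Op 6: tick 8 -> clock=18.
Op 7: insert b.com -> 10.0.0.5 (expiry=18+4=22). clock=18
Op 8: tick 6 -> clock=24. purged={b.com}
Op 9: tick 7 -> clock=31.
Op 10: insert a.com -> 10.0.0.5 (expiry=31+18=49). clock=31
Op 11: insert b.com -> 10.0.0.1 (expiry=31+9=40). clock=31
Op 12: insert b.com -> 10.0.0.3 (expiry=31+15=46). clock=31
Op 13: tick 4 -> clock=35.
Op 14: tick 5 -> clock=40.
Op 15: tick 6 -> clock=46. purged={b.com}
Op 16: insert b.com -> 10.0.0.2 (expiry=46+13=59). clock=46
Op 17: tick 3 -> clock=49. purged={a.com}
Op 18: insert a.com -> 10.0.0.3 (expiry=49+16=65). clock=49
Op 19: tick 7 -> clock=56.
Op 20: tick 1 -> clock=57.
Op 21: insert c.com -> 10.0.0.4 (expiry=57+7=64). clock=57
Op 22: insert c.com -> 10.0.0.3 (expiry=57+2=59). clock=57
Final clock = 57
Final cache (unexpired): {a.com,b.com,c.com} -> size=3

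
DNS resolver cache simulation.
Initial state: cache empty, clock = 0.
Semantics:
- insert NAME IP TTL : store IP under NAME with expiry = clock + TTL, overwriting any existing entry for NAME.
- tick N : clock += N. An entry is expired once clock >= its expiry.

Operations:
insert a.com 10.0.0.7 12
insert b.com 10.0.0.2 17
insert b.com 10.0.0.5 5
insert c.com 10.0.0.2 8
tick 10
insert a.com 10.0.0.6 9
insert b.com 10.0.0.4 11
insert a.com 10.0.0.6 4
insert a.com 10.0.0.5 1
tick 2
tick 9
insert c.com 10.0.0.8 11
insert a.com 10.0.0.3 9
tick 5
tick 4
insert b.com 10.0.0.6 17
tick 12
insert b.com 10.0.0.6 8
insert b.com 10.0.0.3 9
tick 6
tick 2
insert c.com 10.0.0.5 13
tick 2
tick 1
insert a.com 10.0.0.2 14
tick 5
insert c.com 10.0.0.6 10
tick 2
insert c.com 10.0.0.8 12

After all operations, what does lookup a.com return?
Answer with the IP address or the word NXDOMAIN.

Answer: 10.0.0.2

Derivation:
Op 1: insert a.com -> 10.0.0.7 (expiry=0+12=12). clock=0
Op 2: insert b.com -> 10.0.0.2 (expiry=0+17=17). clock=0
Op 3: insert b.com -> 10.0.0.5 (expiry=0+5=5). clock=0
Op 4: insert c.com -> 10.0.0.2 (expiry=0+8=8). clock=0
Op 5: tick 10 -> clock=10. purged={b.com,c.com}
Op 6: insert a.com -> 10.0.0.6 (expiry=10+9=19). clock=10
Op 7: insert b.com -> 10.0.0.4 (expiry=10+11=21). clock=10
Op 8: insert a.com -> 10.0.0.6 (expiry=10+4=14). clock=10
Op 9: insert a.com -> 10.0.0.5 (expiry=10+1=11). clock=10
Op 10: tick 2 -> clock=12. purged={a.com}
Op 11: tick 9 -> clock=21. purged={b.com}
Op 12: insert c.com -> 10.0.0.8 (expiry=21+11=32). clock=21
Op 13: insert a.com -> 10.0.0.3 (expiry=21+9=30). clock=21
Op 14: tick 5 -> clock=26.
Op 15: tick 4 -> clock=30. purged={a.com}
Op 16: insert b.com -> 10.0.0.6 (expiry=30+17=47). clock=30
Op 17: tick 12 -> clock=42. purged={c.com}
Op 18: insert b.com -> 10.0.0.6 (expiry=42+8=50). clock=42
Op 19: insert b.com -> 10.0.0.3 (expiry=42+9=51). clock=42
Op 20: tick 6 -> clock=48.
Op 21: tick 2 -> clock=50.
Op 22: insert c.com -> 10.0.0.5 (expiry=50+13=63). clock=50
Op 23: tick 2 -> clock=52. purged={b.com}
Op 24: tick 1 -> clock=53.
Op 25: insert a.com -> 10.0.0.2 (expiry=53+14=67). clock=53
Op 26: tick 5 -> clock=58.
Op 27: insert c.com -> 10.0.0.6 (expiry=58+10=68). clock=58
Op 28: tick 2 -> clock=60.
Op 29: insert c.com -> 10.0.0.8 (expiry=60+12=72). clock=60
lookup a.com: present, ip=10.0.0.2 expiry=67 > clock=60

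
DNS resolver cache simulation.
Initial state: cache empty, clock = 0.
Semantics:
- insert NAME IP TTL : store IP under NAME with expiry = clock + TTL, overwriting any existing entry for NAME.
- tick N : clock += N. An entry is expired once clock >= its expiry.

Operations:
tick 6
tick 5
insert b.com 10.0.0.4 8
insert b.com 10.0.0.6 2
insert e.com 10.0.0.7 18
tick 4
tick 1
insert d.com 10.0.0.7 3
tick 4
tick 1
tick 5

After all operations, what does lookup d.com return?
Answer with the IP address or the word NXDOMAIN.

Op 1: tick 6 -> clock=6.
Op 2: tick 5 -> clock=11.
Op 3: insert b.com -> 10.0.0.4 (expiry=11+8=19). clock=11
Op 4: insert b.com -> 10.0.0.6 (expiry=11+2=13). clock=11
Op 5: insert e.com -> 10.0.0.7 (expiry=11+18=29). clock=11
Op 6: tick 4 -> clock=15. purged={b.com}
Op 7: tick 1 -> clock=16.
Op 8: insert d.com -> 10.0.0.7 (expiry=16+3=19). clock=16
Op 9: tick 4 -> clock=20. purged={d.com}
Op 10: tick 1 -> clock=21.
Op 11: tick 5 -> clock=26.
lookup d.com: not in cache (expired or never inserted)

Answer: NXDOMAIN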